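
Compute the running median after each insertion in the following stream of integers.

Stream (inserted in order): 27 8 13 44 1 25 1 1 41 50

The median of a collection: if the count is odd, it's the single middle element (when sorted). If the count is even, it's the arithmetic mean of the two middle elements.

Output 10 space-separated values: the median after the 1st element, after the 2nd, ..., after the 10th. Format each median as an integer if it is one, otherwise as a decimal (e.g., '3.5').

Step 1: insert 27 -> lo=[27] (size 1, max 27) hi=[] (size 0) -> median=27
Step 2: insert 8 -> lo=[8] (size 1, max 8) hi=[27] (size 1, min 27) -> median=17.5
Step 3: insert 13 -> lo=[8, 13] (size 2, max 13) hi=[27] (size 1, min 27) -> median=13
Step 4: insert 44 -> lo=[8, 13] (size 2, max 13) hi=[27, 44] (size 2, min 27) -> median=20
Step 5: insert 1 -> lo=[1, 8, 13] (size 3, max 13) hi=[27, 44] (size 2, min 27) -> median=13
Step 6: insert 25 -> lo=[1, 8, 13] (size 3, max 13) hi=[25, 27, 44] (size 3, min 25) -> median=19
Step 7: insert 1 -> lo=[1, 1, 8, 13] (size 4, max 13) hi=[25, 27, 44] (size 3, min 25) -> median=13
Step 8: insert 1 -> lo=[1, 1, 1, 8] (size 4, max 8) hi=[13, 25, 27, 44] (size 4, min 13) -> median=10.5
Step 9: insert 41 -> lo=[1, 1, 1, 8, 13] (size 5, max 13) hi=[25, 27, 41, 44] (size 4, min 25) -> median=13
Step 10: insert 50 -> lo=[1, 1, 1, 8, 13] (size 5, max 13) hi=[25, 27, 41, 44, 50] (size 5, min 25) -> median=19

Answer: 27 17.5 13 20 13 19 13 10.5 13 19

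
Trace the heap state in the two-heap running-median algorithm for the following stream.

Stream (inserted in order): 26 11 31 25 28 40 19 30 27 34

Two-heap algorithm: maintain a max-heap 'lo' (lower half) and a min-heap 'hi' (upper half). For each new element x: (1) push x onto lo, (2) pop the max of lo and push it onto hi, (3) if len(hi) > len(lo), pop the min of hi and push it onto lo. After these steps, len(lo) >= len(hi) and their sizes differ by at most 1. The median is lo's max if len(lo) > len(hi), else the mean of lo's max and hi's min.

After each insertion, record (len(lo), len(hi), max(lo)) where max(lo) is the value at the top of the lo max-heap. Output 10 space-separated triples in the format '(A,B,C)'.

Answer: (1,0,26) (1,1,11) (2,1,26) (2,2,25) (3,2,26) (3,3,26) (4,3,26) (4,4,26) (5,4,27) (5,5,27)

Derivation:
Step 1: insert 26 -> lo=[26] hi=[] -> (len(lo)=1, len(hi)=0, max(lo)=26)
Step 2: insert 11 -> lo=[11] hi=[26] -> (len(lo)=1, len(hi)=1, max(lo)=11)
Step 3: insert 31 -> lo=[11, 26] hi=[31] -> (len(lo)=2, len(hi)=1, max(lo)=26)
Step 4: insert 25 -> lo=[11, 25] hi=[26, 31] -> (len(lo)=2, len(hi)=2, max(lo)=25)
Step 5: insert 28 -> lo=[11, 25, 26] hi=[28, 31] -> (len(lo)=3, len(hi)=2, max(lo)=26)
Step 6: insert 40 -> lo=[11, 25, 26] hi=[28, 31, 40] -> (len(lo)=3, len(hi)=3, max(lo)=26)
Step 7: insert 19 -> lo=[11, 19, 25, 26] hi=[28, 31, 40] -> (len(lo)=4, len(hi)=3, max(lo)=26)
Step 8: insert 30 -> lo=[11, 19, 25, 26] hi=[28, 30, 31, 40] -> (len(lo)=4, len(hi)=4, max(lo)=26)
Step 9: insert 27 -> lo=[11, 19, 25, 26, 27] hi=[28, 30, 31, 40] -> (len(lo)=5, len(hi)=4, max(lo)=27)
Step 10: insert 34 -> lo=[11, 19, 25, 26, 27] hi=[28, 30, 31, 34, 40] -> (len(lo)=5, len(hi)=5, max(lo)=27)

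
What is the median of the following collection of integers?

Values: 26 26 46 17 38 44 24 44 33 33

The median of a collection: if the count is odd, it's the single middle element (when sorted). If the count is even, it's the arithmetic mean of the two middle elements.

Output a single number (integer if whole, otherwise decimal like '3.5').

Answer: 33

Derivation:
Step 1: insert 26 -> lo=[26] (size 1, max 26) hi=[] (size 0) -> median=26
Step 2: insert 26 -> lo=[26] (size 1, max 26) hi=[26] (size 1, min 26) -> median=26
Step 3: insert 46 -> lo=[26, 26] (size 2, max 26) hi=[46] (size 1, min 46) -> median=26
Step 4: insert 17 -> lo=[17, 26] (size 2, max 26) hi=[26, 46] (size 2, min 26) -> median=26
Step 5: insert 38 -> lo=[17, 26, 26] (size 3, max 26) hi=[38, 46] (size 2, min 38) -> median=26
Step 6: insert 44 -> lo=[17, 26, 26] (size 3, max 26) hi=[38, 44, 46] (size 3, min 38) -> median=32
Step 7: insert 24 -> lo=[17, 24, 26, 26] (size 4, max 26) hi=[38, 44, 46] (size 3, min 38) -> median=26
Step 8: insert 44 -> lo=[17, 24, 26, 26] (size 4, max 26) hi=[38, 44, 44, 46] (size 4, min 38) -> median=32
Step 9: insert 33 -> lo=[17, 24, 26, 26, 33] (size 5, max 33) hi=[38, 44, 44, 46] (size 4, min 38) -> median=33
Step 10: insert 33 -> lo=[17, 24, 26, 26, 33] (size 5, max 33) hi=[33, 38, 44, 44, 46] (size 5, min 33) -> median=33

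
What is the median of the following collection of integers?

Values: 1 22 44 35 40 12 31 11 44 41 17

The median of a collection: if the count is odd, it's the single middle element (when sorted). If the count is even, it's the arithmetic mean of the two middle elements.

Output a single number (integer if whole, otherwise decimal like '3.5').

Answer: 31

Derivation:
Step 1: insert 1 -> lo=[1] (size 1, max 1) hi=[] (size 0) -> median=1
Step 2: insert 22 -> lo=[1] (size 1, max 1) hi=[22] (size 1, min 22) -> median=11.5
Step 3: insert 44 -> lo=[1, 22] (size 2, max 22) hi=[44] (size 1, min 44) -> median=22
Step 4: insert 35 -> lo=[1, 22] (size 2, max 22) hi=[35, 44] (size 2, min 35) -> median=28.5
Step 5: insert 40 -> lo=[1, 22, 35] (size 3, max 35) hi=[40, 44] (size 2, min 40) -> median=35
Step 6: insert 12 -> lo=[1, 12, 22] (size 3, max 22) hi=[35, 40, 44] (size 3, min 35) -> median=28.5
Step 7: insert 31 -> lo=[1, 12, 22, 31] (size 4, max 31) hi=[35, 40, 44] (size 3, min 35) -> median=31
Step 8: insert 11 -> lo=[1, 11, 12, 22] (size 4, max 22) hi=[31, 35, 40, 44] (size 4, min 31) -> median=26.5
Step 9: insert 44 -> lo=[1, 11, 12, 22, 31] (size 5, max 31) hi=[35, 40, 44, 44] (size 4, min 35) -> median=31
Step 10: insert 41 -> lo=[1, 11, 12, 22, 31] (size 5, max 31) hi=[35, 40, 41, 44, 44] (size 5, min 35) -> median=33
Step 11: insert 17 -> lo=[1, 11, 12, 17, 22, 31] (size 6, max 31) hi=[35, 40, 41, 44, 44] (size 5, min 35) -> median=31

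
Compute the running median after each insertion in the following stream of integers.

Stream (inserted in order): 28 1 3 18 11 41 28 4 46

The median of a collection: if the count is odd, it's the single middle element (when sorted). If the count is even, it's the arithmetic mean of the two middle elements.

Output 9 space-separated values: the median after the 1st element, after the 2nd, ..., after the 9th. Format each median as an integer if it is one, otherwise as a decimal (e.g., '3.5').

Step 1: insert 28 -> lo=[28] (size 1, max 28) hi=[] (size 0) -> median=28
Step 2: insert 1 -> lo=[1] (size 1, max 1) hi=[28] (size 1, min 28) -> median=14.5
Step 3: insert 3 -> lo=[1, 3] (size 2, max 3) hi=[28] (size 1, min 28) -> median=3
Step 4: insert 18 -> lo=[1, 3] (size 2, max 3) hi=[18, 28] (size 2, min 18) -> median=10.5
Step 5: insert 11 -> lo=[1, 3, 11] (size 3, max 11) hi=[18, 28] (size 2, min 18) -> median=11
Step 6: insert 41 -> lo=[1, 3, 11] (size 3, max 11) hi=[18, 28, 41] (size 3, min 18) -> median=14.5
Step 7: insert 28 -> lo=[1, 3, 11, 18] (size 4, max 18) hi=[28, 28, 41] (size 3, min 28) -> median=18
Step 8: insert 4 -> lo=[1, 3, 4, 11] (size 4, max 11) hi=[18, 28, 28, 41] (size 4, min 18) -> median=14.5
Step 9: insert 46 -> lo=[1, 3, 4, 11, 18] (size 5, max 18) hi=[28, 28, 41, 46] (size 4, min 28) -> median=18

Answer: 28 14.5 3 10.5 11 14.5 18 14.5 18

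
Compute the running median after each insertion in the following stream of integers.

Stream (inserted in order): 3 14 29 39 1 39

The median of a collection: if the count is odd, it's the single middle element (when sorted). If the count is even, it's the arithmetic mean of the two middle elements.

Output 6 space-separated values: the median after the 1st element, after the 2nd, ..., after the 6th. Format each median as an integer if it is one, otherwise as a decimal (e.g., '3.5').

Step 1: insert 3 -> lo=[3] (size 1, max 3) hi=[] (size 0) -> median=3
Step 2: insert 14 -> lo=[3] (size 1, max 3) hi=[14] (size 1, min 14) -> median=8.5
Step 3: insert 29 -> lo=[3, 14] (size 2, max 14) hi=[29] (size 1, min 29) -> median=14
Step 4: insert 39 -> lo=[3, 14] (size 2, max 14) hi=[29, 39] (size 2, min 29) -> median=21.5
Step 5: insert 1 -> lo=[1, 3, 14] (size 3, max 14) hi=[29, 39] (size 2, min 29) -> median=14
Step 6: insert 39 -> lo=[1, 3, 14] (size 3, max 14) hi=[29, 39, 39] (size 3, min 29) -> median=21.5

Answer: 3 8.5 14 21.5 14 21.5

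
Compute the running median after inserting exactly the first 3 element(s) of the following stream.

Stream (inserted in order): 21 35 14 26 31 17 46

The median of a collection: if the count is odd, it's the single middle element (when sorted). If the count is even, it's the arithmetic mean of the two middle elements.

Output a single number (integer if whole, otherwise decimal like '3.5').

Answer: 21

Derivation:
Step 1: insert 21 -> lo=[21] (size 1, max 21) hi=[] (size 0) -> median=21
Step 2: insert 35 -> lo=[21] (size 1, max 21) hi=[35] (size 1, min 35) -> median=28
Step 3: insert 14 -> lo=[14, 21] (size 2, max 21) hi=[35] (size 1, min 35) -> median=21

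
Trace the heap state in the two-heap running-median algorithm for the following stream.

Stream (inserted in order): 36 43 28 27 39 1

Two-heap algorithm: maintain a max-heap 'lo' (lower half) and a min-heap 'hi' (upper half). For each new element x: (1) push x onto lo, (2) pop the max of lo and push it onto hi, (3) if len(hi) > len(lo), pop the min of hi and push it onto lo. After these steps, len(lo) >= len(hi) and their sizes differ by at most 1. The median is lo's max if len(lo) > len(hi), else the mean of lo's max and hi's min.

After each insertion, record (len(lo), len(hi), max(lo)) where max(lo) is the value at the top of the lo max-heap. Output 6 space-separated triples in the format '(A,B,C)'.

Step 1: insert 36 -> lo=[36] hi=[] -> (len(lo)=1, len(hi)=0, max(lo)=36)
Step 2: insert 43 -> lo=[36] hi=[43] -> (len(lo)=1, len(hi)=1, max(lo)=36)
Step 3: insert 28 -> lo=[28, 36] hi=[43] -> (len(lo)=2, len(hi)=1, max(lo)=36)
Step 4: insert 27 -> lo=[27, 28] hi=[36, 43] -> (len(lo)=2, len(hi)=2, max(lo)=28)
Step 5: insert 39 -> lo=[27, 28, 36] hi=[39, 43] -> (len(lo)=3, len(hi)=2, max(lo)=36)
Step 6: insert 1 -> lo=[1, 27, 28] hi=[36, 39, 43] -> (len(lo)=3, len(hi)=3, max(lo)=28)

Answer: (1,0,36) (1,1,36) (2,1,36) (2,2,28) (3,2,36) (3,3,28)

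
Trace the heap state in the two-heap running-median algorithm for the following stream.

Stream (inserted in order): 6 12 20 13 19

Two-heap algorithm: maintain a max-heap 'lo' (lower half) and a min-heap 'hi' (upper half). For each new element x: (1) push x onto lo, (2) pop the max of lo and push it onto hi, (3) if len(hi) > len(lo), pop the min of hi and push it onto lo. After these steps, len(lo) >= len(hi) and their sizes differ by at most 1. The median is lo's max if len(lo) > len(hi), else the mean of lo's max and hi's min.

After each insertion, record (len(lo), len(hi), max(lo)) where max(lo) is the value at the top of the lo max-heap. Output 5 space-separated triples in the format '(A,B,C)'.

Step 1: insert 6 -> lo=[6] hi=[] -> (len(lo)=1, len(hi)=0, max(lo)=6)
Step 2: insert 12 -> lo=[6] hi=[12] -> (len(lo)=1, len(hi)=1, max(lo)=6)
Step 3: insert 20 -> lo=[6, 12] hi=[20] -> (len(lo)=2, len(hi)=1, max(lo)=12)
Step 4: insert 13 -> lo=[6, 12] hi=[13, 20] -> (len(lo)=2, len(hi)=2, max(lo)=12)
Step 5: insert 19 -> lo=[6, 12, 13] hi=[19, 20] -> (len(lo)=3, len(hi)=2, max(lo)=13)

Answer: (1,0,6) (1,1,6) (2,1,12) (2,2,12) (3,2,13)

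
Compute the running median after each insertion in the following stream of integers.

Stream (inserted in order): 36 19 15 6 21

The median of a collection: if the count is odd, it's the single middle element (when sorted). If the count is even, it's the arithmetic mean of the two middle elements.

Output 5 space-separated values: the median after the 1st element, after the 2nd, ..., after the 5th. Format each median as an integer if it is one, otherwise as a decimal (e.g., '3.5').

Answer: 36 27.5 19 17 19

Derivation:
Step 1: insert 36 -> lo=[36] (size 1, max 36) hi=[] (size 0) -> median=36
Step 2: insert 19 -> lo=[19] (size 1, max 19) hi=[36] (size 1, min 36) -> median=27.5
Step 3: insert 15 -> lo=[15, 19] (size 2, max 19) hi=[36] (size 1, min 36) -> median=19
Step 4: insert 6 -> lo=[6, 15] (size 2, max 15) hi=[19, 36] (size 2, min 19) -> median=17
Step 5: insert 21 -> lo=[6, 15, 19] (size 3, max 19) hi=[21, 36] (size 2, min 21) -> median=19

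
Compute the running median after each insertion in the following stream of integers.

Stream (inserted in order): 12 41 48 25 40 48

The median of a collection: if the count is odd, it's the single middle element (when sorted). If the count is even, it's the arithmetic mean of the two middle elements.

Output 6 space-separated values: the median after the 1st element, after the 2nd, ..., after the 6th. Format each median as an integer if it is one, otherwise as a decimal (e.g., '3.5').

Answer: 12 26.5 41 33 40 40.5

Derivation:
Step 1: insert 12 -> lo=[12] (size 1, max 12) hi=[] (size 0) -> median=12
Step 2: insert 41 -> lo=[12] (size 1, max 12) hi=[41] (size 1, min 41) -> median=26.5
Step 3: insert 48 -> lo=[12, 41] (size 2, max 41) hi=[48] (size 1, min 48) -> median=41
Step 4: insert 25 -> lo=[12, 25] (size 2, max 25) hi=[41, 48] (size 2, min 41) -> median=33
Step 5: insert 40 -> lo=[12, 25, 40] (size 3, max 40) hi=[41, 48] (size 2, min 41) -> median=40
Step 6: insert 48 -> lo=[12, 25, 40] (size 3, max 40) hi=[41, 48, 48] (size 3, min 41) -> median=40.5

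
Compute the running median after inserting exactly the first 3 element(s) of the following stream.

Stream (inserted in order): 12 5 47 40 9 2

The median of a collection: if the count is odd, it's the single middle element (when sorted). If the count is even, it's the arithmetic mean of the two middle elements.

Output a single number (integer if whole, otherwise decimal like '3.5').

Answer: 12

Derivation:
Step 1: insert 12 -> lo=[12] (size 1, max 12) hi=[] (size 0) -> median=12
Step 2: insert 5 -> lo=[5] (size 1, max 5) hi=[12] (size 1, min 12) -> median=8.5
Step 3: insert 47 -> lo=[5, 12] (size 2, max 12) hi=[47] (size 1, min 47) -> median=12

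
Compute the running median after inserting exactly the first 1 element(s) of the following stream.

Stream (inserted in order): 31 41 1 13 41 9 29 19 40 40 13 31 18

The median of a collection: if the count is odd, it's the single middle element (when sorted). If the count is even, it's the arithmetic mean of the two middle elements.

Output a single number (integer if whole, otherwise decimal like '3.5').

Step 1: insert 31 -> lo=[31] (size 1, max 31) hi=[] (size 0) -> median=31

Answer: 31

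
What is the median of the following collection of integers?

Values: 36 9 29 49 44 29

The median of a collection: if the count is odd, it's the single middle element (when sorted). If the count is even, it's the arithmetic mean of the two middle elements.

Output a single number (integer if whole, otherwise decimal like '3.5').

Answer: 32.5

Derivation:
Step 1: insert 36 -> lo=[36] (size 1, max 36) hi=[] (size 0) -> median=36
Step 2: insert 9 -> lo=[9] (size 1, max 9) hi=[36] (size 1, min 36) -> median=22.5
Step 3: insert 29 -> lo=[9, 29] (size 2, max 29) hi=[36] (size 1, min 36) -> median=29
Step 4: insert 49 -> lo=[9, 29] (size 2, max 29) hi=[36, 49] (size 2, min 36) -> median=32.5
Step 5: insert 44 -> lo=[9, 29, 36] (size 3, max 36) hi=[44, 49] (size 2, min 44) -> median=36
Step 6: insert 29 -> lo=[9, 29, 29] (size 3, max 29) hi=[36, 44, 49] (size 3, min 36) -> median=32.5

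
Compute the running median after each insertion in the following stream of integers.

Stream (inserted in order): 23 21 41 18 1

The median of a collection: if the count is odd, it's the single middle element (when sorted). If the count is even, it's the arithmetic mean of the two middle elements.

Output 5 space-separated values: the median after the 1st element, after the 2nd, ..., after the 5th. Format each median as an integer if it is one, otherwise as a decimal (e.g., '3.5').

Step 1: insert 23 -> lo=[23] (size 1, max 23) hi=[] (size 0) -> median=23
Step 2: insert 21 -> lo=[21] (size 1, max 21) hi=[23] (size 1, min 23) -> median=22
Step 3: insert 41 -> lo=[21, 23] (size 2, max 23) hi=[41] (size 1, min 41) -> median=23
Step 4: insert 18 -> lo=[18, 21] (size 2, max 21) hi=[23, 41] (size 2, min 23) -> median=22
Step 5: insert 1 -> lo=[1, 18, 21] (size 3, max 21) hi=[23, 41] (size 2, min 23) -> median=21

Answer: 23 22 23 22 21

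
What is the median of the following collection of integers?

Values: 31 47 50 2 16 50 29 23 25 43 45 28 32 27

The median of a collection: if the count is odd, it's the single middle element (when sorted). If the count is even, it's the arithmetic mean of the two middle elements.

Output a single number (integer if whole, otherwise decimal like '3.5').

Step 1: insert 31 -> lo=[31] (size 1, max 31) hi=[] (size 0) -> median=31
Step 2: insert 47 -> lo=[31] (size 1, max 31) hi=[47] (size 1, min 47) -> median=39
Step 3: insert 50 -> lo=[31, 47] (size 2, max 47) hi=[50] (size 1, min 50) -> median=47
Step 4: insert 2 -> lo=[2, 31] (size 2, max 31) hi=[47, 50] (size 2, min 47) -> median=39
Step 5: insert 16 -> lo=[2, 16, 31] (size 3, max 31) hi=[47, 50] (size 2, min 47) -> median=31
Step 6: insert 50 -> lo=[2, 16, 31] (size 3, max 31) hi=[47, 50, 50] (size 3, min 47) -> median=39
Step 7: insert 29 -> lo=[2, 16, 29, 31] (size 4, max 31) hi=[47, 50, 50] (size 3, min 47) -> median=31
Step 8: insert 23 -> lo=[2, 16, 23, 29] (size 4, max 29) hi=[31, 47, 50, 50] (size 4, min 31) -> median=30
Step 9: insert 25 -> lo=[2, 16, 23, 25, 29] (size 5, max 29) hi=[31, 47, 50, 50] (size 4, min 31) -> median=29
Step 10: insert 43 -> lo=[2, 16, 23, 25, 29] (size 5, max 29) hi=[31, 43, 47, 50, 50] (size 5, min 31) -> median=30
Step 11: insert 45 -> lo=[2, 16, 23, 25, 29, 31] (size 6, max 31) hi=[43, 45, 47, 50, 50] (size 5, min 43) -> median=31
Step 12: insert 28 -> lo=[2, 16, 23, 25, 28, 29] (size 6, max 29) hi=[31, 43, 45, 47, 50, 50] (size 6, min 31) -> median=30
Step 13: insert 32 -> lo=[2, 16, 23, 25, 28, 29, 31] (size 7, max 31) hi=[32, 43, 45, 47, 50, 50] (size 6, min 32) -> median=31
Step 14: insert 27 -> lo=[2, 16, 23, 25, 27, 28, 29] (size 7, max 29) hi=[31, 32, 43, 45, 47, 50, 50] (size 7, min 31) -> median=30

Answer: 30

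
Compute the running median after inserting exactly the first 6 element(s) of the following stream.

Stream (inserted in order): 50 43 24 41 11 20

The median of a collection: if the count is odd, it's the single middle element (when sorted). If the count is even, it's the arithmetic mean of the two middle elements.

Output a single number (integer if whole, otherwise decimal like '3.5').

Answer: 32.5

Derivation:
Step 1: insert 50 -> lo=[50] (size 1, max 50) hi=[] (size 0) -> median=50
Step 2: insert 43 -> lo=[43] (size 1, max 43) hi=[50] (size 1, min 50) -> median=46.5
Step 3: insert 24 -> lo=[24, 43] (size 2, max 43) hi=[50] (size 1, min 50) -> median=43
Step 4: insert 41 -> lo=[24, 41] (size 2, max 41) hi=[43, 50] (size 2, min 43) -> median=42
Step 5: insert 11 -> lo=[11, 24, 41] (size 3, max 41) hi=[43, 50] (size 2, min 43) -> median=41
Step 6: insert 20 -> lo=[11, 20, 24] (size 3, max 24) hi=[41, 43, 50] (size 3, min 41) -> median=32.5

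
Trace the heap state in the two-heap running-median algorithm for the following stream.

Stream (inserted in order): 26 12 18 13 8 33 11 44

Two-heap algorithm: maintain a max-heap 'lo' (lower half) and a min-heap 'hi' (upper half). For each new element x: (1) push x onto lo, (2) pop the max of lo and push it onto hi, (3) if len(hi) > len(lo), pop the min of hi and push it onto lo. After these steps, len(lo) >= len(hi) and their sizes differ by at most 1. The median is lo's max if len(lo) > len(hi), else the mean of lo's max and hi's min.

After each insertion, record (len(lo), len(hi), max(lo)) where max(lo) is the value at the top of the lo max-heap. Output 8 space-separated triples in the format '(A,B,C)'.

Answer: (1,0,26) (1,1,12) (2,1,18) (2,2,13) (3,2,13) (3,3,13) (4,3,13) (4,4,13)

Derivation:
Step 1: insert 26 -> lo=[26] hi=[] -> (len(lo)=1, len(hi)=0, max(lo)=26)
Step 2: insert 12 -> lo=[12] hi=[26] -> (len(lo)=1, len(hi)=1, max(lo)=12)
Step 3: insert 18 -> lo=[12, 18] hi=[26] -> (len(lo)=2, len(hi)=1, max(lo)=18)
Step 4: insert 13 -> lo=[12, 13] hi=[18, 26] -> (len(lo)=2, len(hi)=2, max(lo)=13)
Step 5: insert 8 -> lo=[8, 12, 13] hi=[18, 26] -> (len(lo)=3, len(hi)=2, max(lo)=13)
Step 6: insert 33 -> lo=[8, 12, 13] hi=[18, 26, 33] -> (len(lo)=3, len(hi)=3, max(lo)=13)
Step 7: insert 11 -> lo=[8, 11, 12, 13] hi=[18, 26, 33] -> (len(lo)=4, len(hi)=3, max(lo)=13)
Step 8: insert 44 -> lo=[8, 11, 12, 13] hi=[18, 26, 33, 44] -> (len(lo)=4, len(hi)=4, max(lo)=13)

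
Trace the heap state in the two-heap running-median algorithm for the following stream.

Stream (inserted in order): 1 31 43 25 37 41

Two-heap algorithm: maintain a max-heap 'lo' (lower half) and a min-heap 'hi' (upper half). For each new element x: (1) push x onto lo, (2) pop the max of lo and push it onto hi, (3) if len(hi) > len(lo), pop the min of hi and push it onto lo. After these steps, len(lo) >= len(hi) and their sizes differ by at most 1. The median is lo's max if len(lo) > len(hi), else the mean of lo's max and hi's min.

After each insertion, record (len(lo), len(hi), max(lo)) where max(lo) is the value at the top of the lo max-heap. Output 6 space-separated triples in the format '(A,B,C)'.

Answer: (1,0,1) (1,1,1) (2,1,31) (2,2,25) (3,2,31) (3,3,31)

Derivation:
Step 1: insert 1 -> lo=[1] hi=[] -> (len(lo)=1, len(hi)=0, max(lo)=1)
Step 2: insert 31 -> lo=[1] hi=[31] -> (len(lo)=1, len(hi)=1, max(lo)=1)
Step 3: insert 43 -> lo=[1, 31] hi=[43] -> (len(lo)=2, len(hi)=1, max(lo)=31)
Step 4: insert 25 -> lo=[1, 25] hi=[31, 43] -> (len(lo)=2, len(hi)=2, max(lo)=25)
Step 5: insert 37 -> lo=[1, 25, 31] hi=[37, 43] -> (len(lo)=3, len(hi)=2, max(lo)=31)
Step 6: insert 41 -> lo=[1, 25, 31] hi=[37, 41, 43] -> (len(lo)=3, len(hi)=3, max(lo)=31)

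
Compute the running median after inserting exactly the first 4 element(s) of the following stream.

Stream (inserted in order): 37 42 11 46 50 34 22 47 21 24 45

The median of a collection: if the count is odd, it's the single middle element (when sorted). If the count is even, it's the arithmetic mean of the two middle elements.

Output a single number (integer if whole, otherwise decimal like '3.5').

Answer: 39.5

Derivation:
Step 1: insert 37 -> lo=[37] (size 1, max 37) hi=[] (size 0) -> median=37
Step 2: insert 42 -> lo=[37] (size 1, max 37) hi=[42] (size 1, min 42) -> median=39.5
Step 3: insert 11 -> lo=[11, 37] (size 2, max 37) hi=[42] (size 1, min 42) -> median=37
Step 4: insert 46 -> lo=[11, 37] (size 2, max 37) hi=[42, 46] (size 2, min 42) -> median=39.5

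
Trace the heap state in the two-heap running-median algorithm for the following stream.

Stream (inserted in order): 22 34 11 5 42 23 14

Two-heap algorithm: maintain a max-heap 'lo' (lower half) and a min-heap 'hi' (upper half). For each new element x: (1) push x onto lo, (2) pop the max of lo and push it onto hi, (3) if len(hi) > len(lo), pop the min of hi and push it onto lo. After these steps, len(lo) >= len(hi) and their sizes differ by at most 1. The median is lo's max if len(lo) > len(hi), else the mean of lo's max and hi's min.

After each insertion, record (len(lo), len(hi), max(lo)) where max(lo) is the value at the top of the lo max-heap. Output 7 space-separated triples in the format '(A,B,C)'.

Step 1: insert 22 -> lo=[22] hi=[] -> (len(lo)=1, len(hi)=0, max(lo)=22)
Step 2: insert 34 -> lo=[22] hi=[34] -> (len(lo)=1, len(hi)=1, max(lo)=22)
Step 3: insert 11 -> lo=[11, 22] hi=[34] -> (len(lo)=2, len(hi)=1, max(lo)=22)
Step 4: insert 5 -> lo=[5, 11] hi=[22, 34] -> (len(lo)=2, len(hi)=2, max(lo)=11)
Step 5: insert 42 -> lo=[5, 11, 22] hi=[34, 42] -> (len(lo)=3, len(hi)=2, max(lo)=22)
Step 6: insert 23 -> lo=[5, 11, 22] hi=[23, 34, 42] -> (len(lo)=3, len(hi)=3, max(lo)=22)
Step 7: insert 14 -> lo=[5, 11, 14, 22] hi=[23, 34, 42] -> (len(lo)=4, len(hi)=3, max(lo)=22)

Answer: (1,0,22) (1,1,22) (2,1,22) (2,2,11) (3,2,22) (3,3,22) (4,3,22)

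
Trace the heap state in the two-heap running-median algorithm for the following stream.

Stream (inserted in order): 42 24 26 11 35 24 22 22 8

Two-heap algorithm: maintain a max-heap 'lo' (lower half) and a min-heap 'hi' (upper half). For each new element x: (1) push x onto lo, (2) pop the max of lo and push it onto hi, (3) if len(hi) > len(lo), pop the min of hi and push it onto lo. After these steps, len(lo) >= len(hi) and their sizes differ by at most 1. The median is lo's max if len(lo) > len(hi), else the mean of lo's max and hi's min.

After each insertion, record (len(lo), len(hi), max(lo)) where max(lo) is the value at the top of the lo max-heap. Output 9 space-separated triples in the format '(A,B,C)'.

Answer: (1,0,42) (1,1,24) (2,1,26) (2,2,24) (3,2,26) (3,3,24) (4,3,24) (4,4,24) (5,4,24)

Derivation:
Step 1: insert 42 -> lo=[42] hi=[] -> (len(lo)=1, len(hi)=0, max(lo)=42)
Step 2: insert 24 -> lo=[24] hi=[42] -> (len(lo)=1, len(hi)=1, max(lo)=24)
Step 3: insert 26 -> lo=[24, 26] hi=[42] -> (len(lo)=2, len(hi)=1, max(lo)=26)
Step 4: insert 11 -> lo=[11, 24] hi=[26, 42] -> (len(lo)=2, len(hi)=2, max(lo)=24)
Step 5: insert 35 -> lo=[11, 24, 26] hi=[35, 42] -> (len(lo)=3, len(hi)=2, max(lo)=26)
Step 6: insert 24 -> lo=[11, 24, 24] hi=[26, 35, 42] -> (len(lo)=3, len(hi)=3, max(lo)=24)
Step 7: insert 22 -> lo=[11, 22, 24, 24] hi=[26, 35, 42] -> (len(lo)=4, len(hi)=3, max(lo)=24)
Step 8: insert 22 -> lo=[11, 22, 22, 24] hi=[24, 26, 35, 42] -> (len(lo)=4, len(hi)=4, max(lo)=24)
Step 9: insert 8 -> lo=[8, 11, 22, 22, 24] hi=[24, 26, 35, 42] -> (len(lo)=5, len(hi)=4, max(lo)=24)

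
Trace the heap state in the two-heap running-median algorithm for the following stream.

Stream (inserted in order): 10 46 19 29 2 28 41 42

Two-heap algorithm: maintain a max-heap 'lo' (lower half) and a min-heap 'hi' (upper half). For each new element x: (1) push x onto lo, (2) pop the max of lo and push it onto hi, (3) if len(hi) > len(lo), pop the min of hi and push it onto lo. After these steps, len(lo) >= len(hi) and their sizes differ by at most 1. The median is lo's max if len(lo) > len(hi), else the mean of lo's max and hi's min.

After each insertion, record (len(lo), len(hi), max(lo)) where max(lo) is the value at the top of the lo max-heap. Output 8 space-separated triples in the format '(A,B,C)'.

Answer: (1,0,10) (1,1,10) (2,1,19) (2,2,19) (3,2,19) (3,3,19) (4,3,28) (4,4,28)

Derivation:
Step 1: insert 10 -> lo=[10] hi=[] -> (len(lo)=1, len(hi)=0, max(lo)=10)
Step 2: insert 46 -> lo=[10] hi=[46] -> (len(lo)=1, len(hi)=1, max(lo)=10)
Step 3: insert 19 -> lo=[10, 19] hi=[46] -> (len(lo)=2, len(hi)=1, max(lo)=19)
Step 4: insert 29 -> lo=[10, 19] hi=[29, 46] -> (len(lo)=2, len(hi)=2, max(lo)=19)
Step 5: insert 2 -> lo=[2, 10, 19] hi=[29, 46] -> (len(lo)=3, len(hi)=2, max(lo)=19)
Step 6: insert 28 -> lo=[2, 10, 19] hi=[28, 29, 46] -> (len(lo)=3, len(hi)=3, max(lo)=19)
Step 7: insert 41 -> lo=[2, 10, 19, 28] hi=[29, 41, 46] -> (len(lo)=4, len(hi)=3, max(lo)=28)
Step 8: insert 42 -> lo=[2, 10, 19, 28] hi=[29, 41, 42, 46] -> (len(lo)=4, len(hi)=4, max(lo)=28)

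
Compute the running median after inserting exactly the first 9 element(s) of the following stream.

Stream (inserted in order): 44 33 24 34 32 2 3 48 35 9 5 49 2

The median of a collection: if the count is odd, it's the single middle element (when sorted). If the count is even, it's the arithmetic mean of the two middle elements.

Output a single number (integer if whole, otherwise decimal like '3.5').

Step 1: insert 44 -> lo=[44] (size 1, max 44) hi=[] (size 0) -> median=44
Step 2: insert 33 -> lo=[33] (size 1, max 33) hi=[44] (size 1, min 44) -> median=38.5
Step 3: insert 24 -> lo=[24, 33] (size 2, max 33) hi=[44] (size 1, min 44) -> median=33
Step 4: insert 34 -> lo=[24, 33] (size 2, max 33) hi=[34, 44] (size 2, min 34) -> median=33.5
Step 5: insert 32 -> lo=[24, 32, 33] (size 3, max 33) hi=[34, 44] (size 2, min 34) -> median=33
Step 6: insert 2 -> lo=[2, 24, 32] (size 3, max 32) hi=[33, 34, 44] (size 3, min 33) -> median=32.5
Step 7: insert 3 -> lo=[2, 3, 24, 32] (size 4, max 32) hi=[33, 34, 44] (size 3, min 33) -> median=32
Step 8: insert 48 -> lo=[2, 3, 24, 32] (size 4, max 32) hi=[33, 34, 44, 48] (size 4, min 33) -> median=32.5
Step 9: insert 35 -> lo=[2, 3, 24, 32, 33] (size 5, max 33) hi=[34, 35, 44, 48] (size 4, min 34) -> median=33

Answer: 33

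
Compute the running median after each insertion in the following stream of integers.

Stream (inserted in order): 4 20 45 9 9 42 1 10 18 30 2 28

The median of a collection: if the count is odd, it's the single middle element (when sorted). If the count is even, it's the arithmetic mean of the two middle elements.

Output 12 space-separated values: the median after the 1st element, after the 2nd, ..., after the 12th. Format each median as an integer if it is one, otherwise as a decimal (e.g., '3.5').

Answer: 4 12 20 14.5 9 14.5 9 9.5 10 14 10 14

Derivation:
Step 1: insert 4 -> lo=[4] (size 1, max 4) hi=[] (size 0) -> median=4
Step 2: insert 20 -> lo=[4] (size 1, max 4) hi=[20] (size 1, min 20) -> median=12
Step 3: insert 45 -> lo=[4, 20] (size 2, max 20) hi=[45] (size 1, min 45) -> median=20
Step 4: insert 9 -> lo=[4, 9] (size 2, max 9) hi=[20, 45] (size 2, min 20) -> median=14.5
Step 5: insert 9 -> lo=[4, 9, 9] (size 3, max 9) hi=[20, 45] (size 2, min 20) -> median=9
Step 6: insert 42 -> lo=[4, 9, 9] (size 3, max 9) hi=[20, 42, 45] (size 3, min 20) -> median=14.5
Step 7: insert 1 -> lo=[1, 4, 9, 9] (size 4, max 9) hi=[20, 42, 45] (size 3, min 20) -> median=9
Step 8: insert 10 -> lo=[1, 4, 9, 9] (size 4, max 9) hi=[10, 20, 42, 45] (size 4, min 10) -> median=9.5
Step 9: insert 18 -> lo=[1, 4, 9, 9, 10] (size 5, max 10) hi=[18, 20, 42, 45] (size 4, min 18) -> median=10
Step 10: insert 30 -> lo=[1, 4, 9, 9, 10] (size 5, max 10) hi=[18, 20, 30, 42, 45] (size 5, min 18) -> median=14
Step 11: insert 2 -> lo=[1, 2, 4, 9, 9, 10] (size 6, max 10) hi=[18, 20, 30, 42, 45] (size 5, min 18) -> median=10
Step 12: insert 28 -> lo=[1, 2, 4, 9, 9, 10] (size 6, max 10) hi=[18, 20, 28, 30, 42, 45] (size 6, min 18) -> median=14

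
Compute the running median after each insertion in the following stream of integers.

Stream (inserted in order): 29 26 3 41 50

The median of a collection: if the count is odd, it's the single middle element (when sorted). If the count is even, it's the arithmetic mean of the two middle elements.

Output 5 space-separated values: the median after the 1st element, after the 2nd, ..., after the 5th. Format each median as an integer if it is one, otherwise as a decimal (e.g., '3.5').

Answer: 29 27.5 26 27.5 29

Derivation:
Step 1: insert 29 -> lo=[29] (size 1, max 29) hi=[] (size 0) -> median=29
Step 2: insert 26 -> lo=[26] (size 1, max 26) hi=[29] (size 1, min 29) -> median=27.5
Step 3: insert 3 -> lo=[3, 26] (size 2, max 26) hi=[29] (size 1, min 29) -> median=26
Step 4: insert 41 -> lo=[3, 26] (size 2, max 26) hi=[29, 41] (size 2, min 29) -> median=27.5
Step 5: insert 50 -> lo=[3, 26, 29] (size 3, max 29) hi=[41, 50] (size 2, min 41) -> median=29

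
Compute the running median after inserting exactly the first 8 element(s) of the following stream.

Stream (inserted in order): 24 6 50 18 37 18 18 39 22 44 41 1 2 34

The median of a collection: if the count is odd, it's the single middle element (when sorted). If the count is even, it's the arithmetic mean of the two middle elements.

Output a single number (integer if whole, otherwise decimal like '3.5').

Answer: 21

Derivation:
Step 1: insert 24 -> lo=[24] (size 1, max 24) hi=[] (size 0) -> median=24
Step 2: insert 6 -> lo=[6] (size 1, max 6) hi=[24] (size 1, min 24) -> median=15
Step 3: insert 50 -> lo=[6, 24] (size 2, max 24) hi=[50] (size 1, min 50) -> median=24
Step 4: insert 18 -> lo=[6, 18] (size 2, max 18) hi=[24, 50] (size 2, min 24) -> median=21
Step 5: insert 37 -> lo=[6, 18, 24] (size 3, max 24) hi=[37, 50] (size 2, min 37) -> median=24
Step 6: insert 18 -> lo=[6, 18, 18] (size 3, max 18) hi=[24, 37, 50] (size 3, min 24) -> median=21
Step 7: insert 18 -> lo=[6, 18, 18, 18] (size 4, max 18) hi=[24, 37, 50] (size 3, min 24) -> median=18
Step 8: insert 39 -> lo=[6, 18, 18, 18] (size 4, max 18) hi=[24, 37, 39, 50] (size 4, min 24) -> median=21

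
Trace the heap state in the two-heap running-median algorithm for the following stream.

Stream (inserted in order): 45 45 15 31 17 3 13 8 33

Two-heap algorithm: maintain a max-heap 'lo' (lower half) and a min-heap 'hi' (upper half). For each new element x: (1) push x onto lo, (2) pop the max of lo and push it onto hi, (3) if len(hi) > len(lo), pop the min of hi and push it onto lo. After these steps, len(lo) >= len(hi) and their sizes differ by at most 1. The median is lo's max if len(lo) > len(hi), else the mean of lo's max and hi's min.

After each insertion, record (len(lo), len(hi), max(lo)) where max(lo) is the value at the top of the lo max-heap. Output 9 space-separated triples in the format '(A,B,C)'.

Answer: (1,0,45) (1,1,45) (2,1,45) (2,2,31) (3,2,31) (3,3,17) (4,3,17) (4,4,15) (5,4,17)

Derivation:
Step 1: insert 45 -> lo=[45] hi=[] -> (len(lo)=1, len(hi)=0, max(lo)=45)
Step 2: insert 45 -> lo=[45] hi=[45] -> (len(lo)=1, len(hi)=1, max(lo)=45)
Step 3: insert 15 -> lo=[15, 45] hi=[45] -> (len(lo)=2, len(hi)=1, max(lo)=45)
Step 4: insert 31 -> lo=[15, 31] hi=[45, 45] -> (len(lo)=2, len(hi)=2, max(lo)=31)
Step 5: insert 17 -> lo=[15, 17, 31] hi=[45, 45] -> (len(lo)=3, len(hi)=2, max(lo)=31)
Step 6: insert 3 -> lo=[3, 15, 17] hi=[31, 45, 45] -> (len(lo)=3, len(hi)=3, max(lo)=17)
Step 7: insert 13 -> lo=[3, 13, 15, 17] hi=[31, 45, 45] -> (len(lo)=4, len(hi)=3, max(lo)=17)
Step 8: insert 8 -> lo=[3, 8, 13, 15] hi=[17, 31, 45, 45] -> (len(lo)=4, len(hi)=4, max(lo)=15)
Step 9: insert 33 -> lo=[3, 8, 13, 15, 17] hi=[31, 33, 45, 45] -> (len(lo)=5, len(hi)=4, max(lo)=17)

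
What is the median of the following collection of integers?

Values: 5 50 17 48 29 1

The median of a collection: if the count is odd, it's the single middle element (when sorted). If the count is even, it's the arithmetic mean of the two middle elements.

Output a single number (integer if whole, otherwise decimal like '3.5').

Step 1: insert 5 -> lo=[5] (size 1, max 5) hi=[] (size 0) -> median=5
Step 2: insert 50 -> lo=[5] (size 1, max 5) hi=[50] (size 1, min 50) -> median=27.5
Step 3: insert 17 -> lo=[5, 17] (size 2, max 17) hi=[50] (size 1, min 50) -> median=17
Step 4: insert 48 -> lo=[5, 17] (size 2, max 17) hi=[48, 50] (size 2, min 48) -> median=32.5
Step 5: insert 29 -> lo=[5, 17, 29] (size 3, max 29) hi=[48, 50] (size 2, min 48) -> median=29
Step 6: insert 1 -> lo=[1, 5, 17] (size 3, max 17) hi=[29, 48, 50] (size 3, min 29) -> median=23

Answer: 23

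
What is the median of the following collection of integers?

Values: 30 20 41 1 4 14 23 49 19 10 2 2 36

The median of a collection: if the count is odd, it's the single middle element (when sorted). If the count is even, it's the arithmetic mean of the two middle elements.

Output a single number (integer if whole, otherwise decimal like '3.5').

Answer: 19

Derivation:
Step 1: insert 30 -> lo=[30] (size 1, max 30) hi=[] (size 0) -> median=30
Step 2: insert 20 -> lo=[20] (size 1, max 20) hi=[30] (size 1, min 30) -> median=25
Step 3: insert 41 -> lo=[20, 30] (size 2, max 30) hi=[41] (size 1, min 41) -> median=30
Step 4: insert 1 -> lo=[1, 20] (size 2, max 20) hi=[30, 41] (size 2, min 30) -> median=25
Step 5: insert 4 -> lo=[1, 4, 20] (size 3, max 20) hi=[30, 41] (size 2, min 30) -> median=20
Step 6: insert 14 -> lo=[1, 4, 14] (size 3, max 14) hi=[20, 30, 41] (size 3, min 20) -> median=17
Step 7: insert 23 -> lo=[1, 4, 14, 20] (size 4, max 20) hi=[23, 30, 41] (size 3, min 23) -> median=20
Step 8: insert 49 -> lo=[1, 4, 14, 20] (size 4, max 20) hi=[23, 30, 41, 49] (size 4, min 23) -> median=21.5
Step 9: insert 19 -> lo=[1, 4, 14, 19, 20] (size 5, max 20) hi=[23, 30, 41, 49] (size 4, min 23) -> median=20
Step 10: insert 10 -> lo=[1, 4, 10, 14, 19] (size 5, max 19) hi=[20, 23, 30, 41, 49] (size 5, min 20) -> median=19.5
Step 11: insert 2 -> lo=[1, 2, 4, 10, 14, 19] (size 6, max 19) hi=[20, 23, 30, 41, 49] (size 5, min 20) -> median=19
Step 12: insert 2 -> lo=[1, 2, 2, 4, 10, 14] (size 6, max 14) hi=[19, 20, 23, 30, 41, 49] (size 6, min 19) -> median=16.5
Step 13: insert 36 -> lo=[1, 2, 2, 4, 10, 14, 19] (size 7, max 19) hi=[20, 23, 30, 36, 41, 49] (size 6, min 20) -> median=19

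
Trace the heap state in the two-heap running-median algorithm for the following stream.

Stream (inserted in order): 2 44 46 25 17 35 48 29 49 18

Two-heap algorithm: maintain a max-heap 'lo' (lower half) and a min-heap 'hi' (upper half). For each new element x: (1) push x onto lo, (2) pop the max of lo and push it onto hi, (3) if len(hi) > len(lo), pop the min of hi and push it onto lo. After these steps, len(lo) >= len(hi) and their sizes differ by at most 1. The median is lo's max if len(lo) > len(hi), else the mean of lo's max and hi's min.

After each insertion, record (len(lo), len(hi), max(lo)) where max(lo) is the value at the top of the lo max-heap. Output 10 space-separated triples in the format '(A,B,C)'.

Step 1: insert 2 -> lo=[2] hi=[] -> (len(lo)=1, len(hi)=0, max(lo)=2)
Step 2: insert 44 -> lo=[2] hi=[44] -> (len(lo)=1, len(hi)=1, max(lo)=2)
Step 3: insert 46 -> lo=[2, 44] hi=[46] -> (len(lo)=2, len(hi)=1, max(lo)=44)
Step 4: insert 25 -> lo=[2, 25] hi=[44, 46] -> (len(lo)=2, len(hi)=2, max(lo)=25)
Step 5: insert 17 -> lo=[2, 17, 25] hi=[44, 46] -> (len(lo)=3, len(hi)=2, max(lo)=25)
Step 6: insert 35 -> lo=[2, 17, 25] hi=[35, 44, 46] -> (len(lo)=3, len(hi)=3, max(lo)=25)
Step 7: insert 48 -> lo=[2, 17, 25, 35] hi=[44, 46, 48] -> (len(lo)=4, len(hi)=3, max(lo)=35)
Step 8: insert 29 -> lo=[2, 17, 25, 29] hi=[35, 44, 46, 48] -> (len(lo)=4, len(hi)=4, max(lo)=29)
Step 9: insert 49 -> lo=[2, 17, 25, 29, 35] hi=[44, 46, 48, 49] -> (len(lo)=5, len(hi)=4, max(lo)=35)
Step 10: insert 18 -> lo=[2, 17, 18, 25, 29] hi=[35, 44, 46, 48, 49] -> (len(lo)=5, len(hi)=5, max(lo)=29)

Answer: (1,0,2) (1,1,2) (2,1,44) (2,2,25) (3,2,25) (3,3,25) (4,3,35) (4,4,29) (5,4,35) (5,5,29)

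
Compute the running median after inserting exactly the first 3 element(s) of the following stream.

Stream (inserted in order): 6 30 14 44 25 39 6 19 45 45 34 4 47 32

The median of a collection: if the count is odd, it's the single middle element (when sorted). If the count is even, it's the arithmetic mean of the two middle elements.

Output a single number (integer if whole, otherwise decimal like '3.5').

Step 1: insert 6 -> lo=[6] (size 1, max 6) hi=[] (size 0) -> median=6
Step 2: insert 30 -> lo=[6] (size 1, max 6) hi=[30] (size 1, min 30) -> median=18
Step 3: insert 14 -> lo=[6, 14] (size 2, max 14) hi=[30] (size 1, min 30) -> median=14

Answer: 14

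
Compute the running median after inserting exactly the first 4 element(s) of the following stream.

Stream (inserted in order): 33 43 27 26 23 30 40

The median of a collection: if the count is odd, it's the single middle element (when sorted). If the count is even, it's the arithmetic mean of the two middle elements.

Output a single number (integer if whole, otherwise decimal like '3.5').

Answer: 30

Derivation:
Step 1: insert 33 -> lo=[33] (size 1, max 33) hi=[] (size 0) -> median=33
Step 2: insert 43 -> lo=[33] (size 1, max 33) hi=[43] (size 1, min 43) -> median=38
Step 3: insert 27 -> lo=[27, 33] (size 2, max 33) hi=[43] (size 1, min 43) -> median=33
Step 4: insert 26 -> lo=[26, 27] (size 2, max 27) hi=[33, 43] (size 2, min 33) -> median=30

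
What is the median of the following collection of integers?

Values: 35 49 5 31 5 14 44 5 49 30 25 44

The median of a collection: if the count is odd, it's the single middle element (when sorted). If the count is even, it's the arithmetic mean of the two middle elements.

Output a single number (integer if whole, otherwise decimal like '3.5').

Answer: 30.5

Derivation:
Step 1: insert 35 -> lo=[35] (size 1, max 35) hi=[] (size 0) -> median=35
Step 2: insert 49 -> lo=[35] (size 1, max 35) hi=[49] (size 1, min 49) -> median=42
Step 3: insert 5 -> lo=[5, 35] (size 2, max 35) hi=[49] (size 1, min 49) -> median=35
Step 4: insert 31 -> lo=[5, 31] (size 2, max 31) hi=[35, 49] (size 2, min 35) -> median=33
Step 5: insert 5 -> lo=[5, 5, 31] (size 3, max 31) hi=[35, 49] (size 2, min 35) -> median=31
Step 6: insert 14 -> lo=[5, 5, 14] (size 3, max 14) hi=[31, 35, 49] (size 3, min 31) -> median=22.5
Step 7: insert 44 -> lo=[5, 5, 14, 31] (size 4, max 31) hi=[35, 44, 49] (size 3, min 35) -> median=31
Step 8: insert 5 -> lo=[5, 5, 5, 14] (size 4, max 14) hi=[31, 35, 44, 49] (size 4, min 31) -> median=22.5
Step 9: insert 49 -> lo=[5, 5, 5, 14, 31] (size 5, max 31) hi=[35, 44, 49, 49] (size 4, min 35) -> median=31
Step 10: insert 30 -> lo=[5, 5, 5, 14, 30] (size 5, max 30) hi=[31, 35, 44, 49, 49] (size 5, min 31) -> median=30.5
Step 11: insert 25 -> lo=[5, 5, 5, 14, 25, 30] (size 6, max 30) hi=[31, 35, 44, 49, 49] (size 5, min 31) -> median=30
Step 12: insert 44 -> lo=[5, 5, 5, 14, 25, 30] (size 6, max 30) hi=[31, 35, 44, 44, 49, 49] (size 6, min 31) -> median=30.5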